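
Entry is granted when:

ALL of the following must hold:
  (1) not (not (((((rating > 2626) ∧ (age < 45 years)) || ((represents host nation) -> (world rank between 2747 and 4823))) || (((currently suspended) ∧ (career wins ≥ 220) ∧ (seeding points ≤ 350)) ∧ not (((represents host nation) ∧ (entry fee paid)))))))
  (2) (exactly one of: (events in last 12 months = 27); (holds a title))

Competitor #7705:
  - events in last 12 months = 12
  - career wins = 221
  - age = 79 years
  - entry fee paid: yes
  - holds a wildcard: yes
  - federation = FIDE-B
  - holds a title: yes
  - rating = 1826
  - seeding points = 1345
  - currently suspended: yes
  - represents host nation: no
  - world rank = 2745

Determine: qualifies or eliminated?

Atomic conditions:
  rating > 2626: 1826 > 2626 is false
  age < 45 years: 79 < 45 is false
  represents host nation: no → false
  world rank between 2747 and 4823: 2745 in [2747, 4823] is false
  currently suspended: yes → true
  career wins ≥ 220: 221 ≥ 220 is true
  seeding points ≤ 350: 1345 ≤ 350 is false
  entry fee paid: yes → true
  events in last 12 months = 27: 12 == 27 is false
  holds a title: yes → true
Combine:
[1.1.1.1.1] false AND false = false
[1.1.1.1.2] false → false (antecedent false ⇒ implication holds) = true
[1.1.1.1] false OR true = true
[1.1.1.2.1] true AND true AND false = false
[1.1.1.2.2.1] false AND true = false
[1.1.1.2.2] NOT false = true
[1.1.1.2] false AND true = false
[1.1.1] true OR false = true
[1.1] NOT true = false
[1] NOT false = true
[2] exactly-one(false, true) = true
[root] true AND true = true
Overall: true → qualifies

Qualifies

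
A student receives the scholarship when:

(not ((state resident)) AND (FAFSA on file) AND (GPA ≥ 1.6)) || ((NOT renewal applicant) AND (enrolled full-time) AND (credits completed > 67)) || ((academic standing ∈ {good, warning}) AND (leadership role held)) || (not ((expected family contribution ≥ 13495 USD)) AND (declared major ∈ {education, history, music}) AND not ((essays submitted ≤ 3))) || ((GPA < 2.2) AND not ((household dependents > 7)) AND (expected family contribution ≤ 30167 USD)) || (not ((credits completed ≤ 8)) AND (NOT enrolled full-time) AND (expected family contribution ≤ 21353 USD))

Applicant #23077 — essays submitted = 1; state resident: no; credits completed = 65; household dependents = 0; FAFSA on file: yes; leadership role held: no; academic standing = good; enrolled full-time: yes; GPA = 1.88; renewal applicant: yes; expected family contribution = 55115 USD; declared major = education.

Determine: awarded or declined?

Atomic conditions:
  state resident: no → false
  FAFSA on file: yes → true
  GPA ≥ 1.6: 1.88 ≥ 1.6 is true
  NOT renewal applicant: yes → false
  enrolled full-time: yes → true
  credits completed > 67: 65 > 67 is false
  academic standing ∈ {good, warning}: good is in the set → true
  leadership role held: no → false
  expected family contribution ≥ 13495 USD: 55115 ≥ 13495 is true
  declared major ∈ {education, history, music}: education is in the set → true
  essays submitted ≤ 3: 1 ≤ 3 is true
  GPA < 2.2: 1.88 < 2.2 is true
  household dependents > 7: 0 > 7 is false
  expected family contribution ≤ 30167 USD: 55115 ≤ 30167 is false
  credits completed ≤ 8: 65 ≤ 8 is false
  NOT enrolled full-time: yes → false
  expected family contribution ≤ 21353 USD: 55115 ≤ 21353 is false
Combine:
[1.1] NOT false = true
[1] true AND true AND true = true
[2] false AND true AND false = false
[3] true AND false = false
[4.1] NOT true = false
[4.3] NOT true = false
[4] false AND true AND false = false
[5.2] NOT false = true
[5] true AND true AND false = false
[6.1] NOT false = true
[6] true AND false AND false = false
[root] true OR false OR false OR false OR false OR false = true
Overall: true → awarded

Awarded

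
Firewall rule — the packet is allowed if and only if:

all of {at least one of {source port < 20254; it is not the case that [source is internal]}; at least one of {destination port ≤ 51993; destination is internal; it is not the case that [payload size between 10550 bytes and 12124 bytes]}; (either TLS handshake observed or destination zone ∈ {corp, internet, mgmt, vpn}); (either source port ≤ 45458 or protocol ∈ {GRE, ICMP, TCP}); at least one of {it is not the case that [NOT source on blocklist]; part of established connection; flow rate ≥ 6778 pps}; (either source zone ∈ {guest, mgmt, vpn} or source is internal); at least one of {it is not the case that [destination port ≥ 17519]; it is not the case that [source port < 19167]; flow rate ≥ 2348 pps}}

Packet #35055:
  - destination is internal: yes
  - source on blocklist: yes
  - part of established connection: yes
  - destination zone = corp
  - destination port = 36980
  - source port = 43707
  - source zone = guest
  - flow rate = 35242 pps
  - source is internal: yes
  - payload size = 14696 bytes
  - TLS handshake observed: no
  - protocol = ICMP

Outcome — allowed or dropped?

Dropped

Atomic conditions:
  source port < 20254: 43707 < 20254 is false
  source is internal: yes → true
  destination port ≤ 51993: 36980 ≤ 51993 is true
  destination is internal: yes → true
  payload size between 10550 bytes and 12124 bytes: 14696 in [10550, 12124] is false
  TLS handshake observed: no → false
  destination zone ∈ {corp, internet, mgmt, vpn}: corp is in the set → true
  source port ≤ 45458: 43707 ≤ 45458 is true
  protocol ∈ {GRE, ICMP, TCP}: ICMP is in the set → true
  NOT source on blocklist: yes → false
  part of established connection: yes → true
  flow rate ≥ 6778 pps: 35242 ≥ 6778 is true
  source zone ∈ {guest, mgmt, vpn}: guest is in the set → true
  destination port ≥ 17519: 36980 ≥ 17519 is true
  source port < 19167: 43707 < 19167 is false
  flow rate ≥ 2348 pps: 35242 ≥ 2348 is true
Combine:
[1.2] NOT true = false
[1] false OR false = false
[2.3] NOT false = true
[2] true OR true OR true = true
[3] false OR true = true
[4] true OR true = true
[5.1] NOT false = true
[5] true OR true OR true = true
[6] true OR true = true
[7.1] NOT true = false
[7.2] NOT false = true
[7] false OR true OR true = true
[root] false AND true AND true AND true AND true AND true AND true = false
Overall: false → dropped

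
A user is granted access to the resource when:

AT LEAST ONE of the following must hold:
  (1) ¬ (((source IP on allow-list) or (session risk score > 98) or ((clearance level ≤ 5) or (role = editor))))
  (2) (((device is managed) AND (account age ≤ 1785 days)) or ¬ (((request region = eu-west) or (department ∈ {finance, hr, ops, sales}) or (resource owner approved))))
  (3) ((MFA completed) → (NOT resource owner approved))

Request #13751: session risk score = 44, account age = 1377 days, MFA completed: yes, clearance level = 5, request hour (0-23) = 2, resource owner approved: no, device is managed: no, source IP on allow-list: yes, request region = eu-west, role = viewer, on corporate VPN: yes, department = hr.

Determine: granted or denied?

Atomic conditions:
  source IP on allow-list: yes → true
  session risk score > 98: 44 > 98 is false
  clearance level ≤ 5: 5 ≤ 5 is true
  role = editor: viewer == editor is false
  device is managed: no → false
  account age ≤ 1785 days: 1377 ≤ 1785 is true
  request region = eu-west: eu-west == eu-west is true
  department ∈ {finance, hr, ops, sales}: hr is in the set → true
  resource owner approved: no → false
  MFA completed: yes → true
  NOT resource owner approved: no → true
Combine:
[1.1.3] true OR false = true
[1.1] true OR false OR true = true
[1] NOT true = false
[2.1] false AND true = false
[2.2.1] true OR true OR false = true
[2.2] NOT true = false
[2] false OR false = false
[3] true → true = true
[root] false OR false OR true = true
Overall: true → granted

Granted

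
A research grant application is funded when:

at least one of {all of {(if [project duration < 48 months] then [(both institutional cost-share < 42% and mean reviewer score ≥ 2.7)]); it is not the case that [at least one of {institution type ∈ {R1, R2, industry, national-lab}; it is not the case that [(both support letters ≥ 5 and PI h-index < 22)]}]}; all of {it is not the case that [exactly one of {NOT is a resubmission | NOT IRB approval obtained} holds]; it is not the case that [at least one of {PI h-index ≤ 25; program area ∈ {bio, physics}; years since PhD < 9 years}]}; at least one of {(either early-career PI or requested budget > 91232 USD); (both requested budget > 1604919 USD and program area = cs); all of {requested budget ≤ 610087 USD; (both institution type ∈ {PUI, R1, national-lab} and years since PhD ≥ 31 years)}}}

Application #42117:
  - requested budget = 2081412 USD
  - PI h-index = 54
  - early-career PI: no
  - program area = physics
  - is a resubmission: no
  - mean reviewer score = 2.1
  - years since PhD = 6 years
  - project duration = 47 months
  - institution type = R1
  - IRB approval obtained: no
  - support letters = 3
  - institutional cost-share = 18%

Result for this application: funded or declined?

Funded

Atomic conditions:
  project duration < 48 months: 47 < 48 is true
  institutional cost-share < 42%: 18 < 42 is true
  mean reviewer score ≥ 2.7: 2.1 ≥ 2.7 is false
  institution type ∈ {R1, R2, industry, national-lab}: R1 is in the set → true
  support letters ≥ 5: 3 ≥ 5 is false
  PI h-index < 22: 54 < 22 is false
  NOT is a resubmission: no → true
  NOT IRB approval obtained: no → true
  PI h-index ≤ 25: 54 ≤ 25 is false
  program area ∈ {bio, physics}: physics is in the set → true
  years since PhD < 9 years: 6 < 9 is true
  early-career PI: no → false
  requested budget > 91232 USD: 2081412 > 91232 is true
  requested budget > 1604919 USD: 2081412 > 1604919 is true
  program area = cs: physics == cs is false
  requested budget ≤ 610087 USD: 2081412 ≤ 610087 is false
  institution type ∈ {PUI, R1, national-lab}: R1 is in the set → true
  years since PhD ≥ 31 years: 6 ≥ 31 is false
Combine:
[1.1.2] true AND false = false
[1.1] true → false = false
[1.2.1.2.1] false AND false = false
[1.2.1.2] NOT false = true
[1.2.1] true OR true = true
[1.2] NOT true = false
[1] false AND false = false
[2.1.1] exactly-one(true, true) = false
[2.1] NOT false = true
[2.2.1] false OR true OR true = true
[2.2] NOT true = false
[2] true AND false = false
[3.1] false OR true = true
[3.2] true AND false = false
[3.3.2] true AND false = false
[3.3] false AND false = false
[3] true OR false OR false = true
[root] false OR false OR true = true
Overall: true → funded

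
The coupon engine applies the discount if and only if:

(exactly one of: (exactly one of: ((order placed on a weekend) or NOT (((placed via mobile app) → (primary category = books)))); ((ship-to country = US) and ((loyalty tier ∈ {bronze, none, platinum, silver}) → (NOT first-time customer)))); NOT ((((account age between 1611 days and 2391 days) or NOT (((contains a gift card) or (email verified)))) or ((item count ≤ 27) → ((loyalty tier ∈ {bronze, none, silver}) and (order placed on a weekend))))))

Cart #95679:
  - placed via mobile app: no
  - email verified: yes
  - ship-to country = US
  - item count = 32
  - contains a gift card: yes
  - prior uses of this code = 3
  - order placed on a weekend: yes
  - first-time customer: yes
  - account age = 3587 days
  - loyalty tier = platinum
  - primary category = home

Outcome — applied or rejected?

Applied

Atomic conditions:
  order placed on a weekend: yes → true
  placed via mobile app: no → false
  primary category = books: home == books is false
  ship-to country = US: US == US is true
  loyalty tier ∈ {bronze, none, platinum, silver}: platinum is in the set → true
  NOT first-time customer: yes → false
  account age between 1611 days and 2391 days: 3587 in [1611, 2391] is false
  contains a gift card: yes → true
  email verified: yes → true
  item count ≤ 27: 32 ≤ 27 is false
  loyalty tier ∈ {bronze, none, silver}: platinum is not in the set → false
Combine:
[1.1.2.1] false → false (antecedent false ⇒ implication holds) = true
[1.1.2] NOT true = false
[1.1] true OR false = true
[1.2.2] true → false = false
[1.2] true AND false = false
[1] exactly-one(true, false) = true
[2.1.1.2.1] true OR true = true
[2.1.1.2] NOT true = false
[2.1.1] false OR false = false
[2.1.2.2] false AND true = false
[2.1.2] false → false (antecedent false ⇒ implication holds) = true
[2.1] false OR true = true
[2] NOT true = false
[root] exactly-one(true, false) = true
Overall: true → applied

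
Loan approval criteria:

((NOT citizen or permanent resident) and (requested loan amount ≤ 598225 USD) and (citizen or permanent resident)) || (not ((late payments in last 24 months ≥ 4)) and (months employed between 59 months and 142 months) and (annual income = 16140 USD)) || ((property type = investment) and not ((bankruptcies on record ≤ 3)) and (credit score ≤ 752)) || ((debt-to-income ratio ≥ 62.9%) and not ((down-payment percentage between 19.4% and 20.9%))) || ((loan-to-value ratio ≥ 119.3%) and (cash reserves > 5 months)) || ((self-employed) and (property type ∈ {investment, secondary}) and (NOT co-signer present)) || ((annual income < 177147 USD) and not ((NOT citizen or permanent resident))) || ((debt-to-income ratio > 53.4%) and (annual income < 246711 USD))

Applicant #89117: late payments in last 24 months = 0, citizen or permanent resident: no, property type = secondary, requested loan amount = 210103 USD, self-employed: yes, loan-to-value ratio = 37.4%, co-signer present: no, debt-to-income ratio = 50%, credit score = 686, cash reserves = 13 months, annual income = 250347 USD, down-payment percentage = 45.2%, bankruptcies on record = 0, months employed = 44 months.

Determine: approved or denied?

Atomic conditions:
  NOT citizen or permanent resident: no → true
  requested loan amount ≤ 598225 USD: 210103 ≤ 598225 is true
  citizen or permanent resident: no → false
  late payments in last 24 months ≥ 4: 0 ≥ 4 is false
  months employed between 59 months and 142 months: 44 in [59, 142] is false
  annual income = 16140 USD: 250347 == 16140 is false
  property type = investment: secondary == investment is false
  bankruptcies on record ≤ 3: 0 ≤ 3 is true
  credit score ≤ 752: 686 ≤ 752 is true
  debt-to-income ratio ≥ 62.9%: 50 ≥ 62.9 is false
  down-payment percentage between 19.4% and 20.9%: 45.2 in [19.4, 20.9] is false
  loan-to-value ratio ≥ 119.3%: 37.4 ≥ 119.3 is false
  cash reserves > 5 months: 13 > 5 is true
  self-employed: yes → true
  property type ∈ {investment, secondary}: secondary is in the set → true
  NOT co-signer present: no → true
  annual income < 177147 USD: 250347 < 177147 is false
  debt-to-income ratio > 53.4%: 50 > 53.4 is false
  annual income < 246711 USD: 250347 < 246711 is false
Combine:
[1] true AND true AND false = false
[2.1] NOT false = true
[2] true AND false AND false = false
[3.2] NOT true = false
[3] false AND false AND true = false
[4.2] NOT false = true
[4] false AND true = false
[5] false AND true = false
[6] true AND true AND true = true
[7.2] NOT true = false
[7] false AND false = false
[8] false AND false = false
[root] false OR false OR false OR false OR false OR true OR false OR false = true
Overall: true → approved

Approved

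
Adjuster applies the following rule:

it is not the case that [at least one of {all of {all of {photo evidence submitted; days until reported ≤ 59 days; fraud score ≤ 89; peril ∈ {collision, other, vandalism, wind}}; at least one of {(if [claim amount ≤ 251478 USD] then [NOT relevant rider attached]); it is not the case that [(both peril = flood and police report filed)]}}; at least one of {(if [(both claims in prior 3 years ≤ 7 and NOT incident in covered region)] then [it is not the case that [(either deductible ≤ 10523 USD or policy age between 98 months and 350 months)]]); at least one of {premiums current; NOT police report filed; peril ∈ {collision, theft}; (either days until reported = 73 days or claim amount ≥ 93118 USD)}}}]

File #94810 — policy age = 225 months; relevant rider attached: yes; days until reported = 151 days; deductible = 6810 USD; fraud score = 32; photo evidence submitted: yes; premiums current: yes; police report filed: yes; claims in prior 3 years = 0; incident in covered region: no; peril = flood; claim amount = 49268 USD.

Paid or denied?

Atomic conditions:
  photo evidence submitted: yes → true
  days until reported ≤ 59 days: 151 ≤ 59 is false
  fraud score ≤ 89: 32 ≤ 89 is true
  peril ∈ {collision, other, vandalism, wind}: flood is not in the set → false
  claim amount ≤ 251478 USD: 49268 ≤ 251478 is true
  NOT relevant rider attached: yes → false
  peril = flood: flood == flood is true
  police report filed: yes → true
  claims in prior 3 years ≤ 7: 0 ≤ 7 is true
  NOT incident in covered region: no → true
  deductible ≤ 10523 USD: 6810 ≤ 10523 is true
  policy age between 98 months and 350 months: 225 in [98, 350] is true
  premiums current: yes → true
  NOT police report filed: yes → false
  peril ∈ {collision, theft}: flood is not in the set → false
  days until reported = 73 days: 151 == 73 is false
  claim amount ≥ 93118 USD: 49268 ≥ 93118 is false
Combine:
[1.1.1] true AND false AND true AND false = false
[1.1.2.1] true → false = false
[1.1.2.2.1] true AND true = true
[1.1.2.2] NOT true = false
[1.1.2] false OR false = false
[1.1] false AND false = false
[1.2.1.1] true AND true = true
[1.2.1.2.1] true OR true = true
[1.2.1.2] NOT true = false
[1.2.1] true → false = false
[1.2.2.4] false OR false = false
[1.2.2] true OR false OR false OR false = true
[1.2] false OR true = true
[1] false OR true = true
[root] NOT true = false
Overall: false → denied

Denied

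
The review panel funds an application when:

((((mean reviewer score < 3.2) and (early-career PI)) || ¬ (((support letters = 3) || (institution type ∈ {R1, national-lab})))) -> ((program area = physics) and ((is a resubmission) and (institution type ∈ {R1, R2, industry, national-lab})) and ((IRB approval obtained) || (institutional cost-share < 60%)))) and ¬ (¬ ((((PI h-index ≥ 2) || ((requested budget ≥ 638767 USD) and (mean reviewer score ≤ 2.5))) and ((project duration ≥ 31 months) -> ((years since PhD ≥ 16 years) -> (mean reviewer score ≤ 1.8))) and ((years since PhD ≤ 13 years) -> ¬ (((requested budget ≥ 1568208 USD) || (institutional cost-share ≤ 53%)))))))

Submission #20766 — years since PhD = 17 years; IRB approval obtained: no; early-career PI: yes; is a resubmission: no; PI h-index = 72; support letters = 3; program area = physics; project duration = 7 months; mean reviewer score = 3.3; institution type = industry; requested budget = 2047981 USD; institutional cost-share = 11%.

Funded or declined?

Funded

Atomic conditions:
  mean reviewer score < 3.2: 3.3 < 3.2 is false
  early-career PI: yes → true
  support letters = 3: 3 == 3 is true
  institution type ∈ {R1, national-lab}: industry is not in the set → false
  program area = physics: physics == physics is true
  is a resubmission: no → false
  institution type ∈ {R1, R2, industry, national-lab}: industry is in the set → true
  IRB approval obtained: no → false
  institutional cost-share < 60%: 11 < 60 is true
  PI h-index ≥ 2: 72 ≥ 2 is true
  requested budget ≥ 638767 USD: 2047981 ≥ 638767 is true
  mean reviewer score ≤ 2.5: 3.3 ≤ 2.5 is false
  project duration ≥ 31 months: 7 ≥ 31 is false
  years since PhD ≥ 16 years: 17 ≥ 16 is true
  mean reviewer score ≤ 1.8: 3.3 ≤ 1.8 is false
  years since PhD ≤ 13 years: 17 ≤ 13 is false
  requested budget ≥ 1568208 USD: 2047981 ≥ 1568208 is true
  institutional cost-share ≤ 53%: 11 ≤ 53 is true
Combine:
[1.1.1] false AND true = false
[1.1.2.1] true OR false = true
[1.1.2] NOT true = false
[1.1] false OR false = false
[1.2.2] false AND true = false
[1.2.3] false OR true = true
[1.2] true AND false AND true = false
[1] false → false (antecedent false ⇒ implication holds) = true
[2.1.1.1.2] true AND false = false
[2.1.1.1] true OR false = true
[2.1.1.2.2] true → false = false
[2.1.1.2] false → false (antecedent false ⇒ implication holds) = true
[2.1.1.3.2.1] true OR true = true
[2.1.1.3.2] NOT true = false
[2.1.1.3] false → false (antecedent false ⇒ implication holds) = true
[2.1.1] true AND true AND true = true
[2.1] NOT true = false
[2] NOT false = true
[root] true AND true = true
Overall: true → funded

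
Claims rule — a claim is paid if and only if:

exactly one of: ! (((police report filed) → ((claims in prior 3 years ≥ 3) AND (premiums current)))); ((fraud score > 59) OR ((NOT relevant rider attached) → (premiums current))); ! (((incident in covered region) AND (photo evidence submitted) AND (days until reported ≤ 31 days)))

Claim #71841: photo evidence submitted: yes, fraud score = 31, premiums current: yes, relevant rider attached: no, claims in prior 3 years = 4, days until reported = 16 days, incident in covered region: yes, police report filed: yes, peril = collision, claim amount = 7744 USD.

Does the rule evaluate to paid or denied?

Paid

Atomic conditions:
  police report filed: yes → true
  claims in prior 3 years ≥ 3: 4 ≥ 3 is true
  premiums current: yes → true
  fraud score > 59: 31 > 59 is false
  NOT relevant rider attached: no → true
  incident in covered region: yes → true
  photo evidence submitted: yes → true
  days until reported ≤ 31 days: 16 ≤ 31 is true
Combine:
[1.1.2] true AND true = true
[1.1] true → true = true
[1] NOT true = false
[2.2] true → true = true
[2] false OR true = true
[3.1] true AND true AND true = true
[3] NOT true = false
[root] exactly-one(false, true, false) = true
Overall: true → paid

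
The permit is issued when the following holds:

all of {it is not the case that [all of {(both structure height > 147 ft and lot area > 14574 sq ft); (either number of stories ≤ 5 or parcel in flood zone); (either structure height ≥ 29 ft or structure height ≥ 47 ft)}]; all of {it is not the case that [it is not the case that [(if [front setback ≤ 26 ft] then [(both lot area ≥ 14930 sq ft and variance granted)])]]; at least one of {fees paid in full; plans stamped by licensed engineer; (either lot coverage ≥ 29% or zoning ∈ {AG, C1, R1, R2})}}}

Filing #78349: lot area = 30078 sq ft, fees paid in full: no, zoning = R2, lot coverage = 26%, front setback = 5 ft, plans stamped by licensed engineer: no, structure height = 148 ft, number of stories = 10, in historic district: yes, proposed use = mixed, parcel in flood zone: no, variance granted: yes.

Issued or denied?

Issued

Atomic conditions:
  structure height > 147 ft: 148 > 147 is true
  lot area > 14574 sq ft: 30078 > 14574 is true
  number of stories ≤ 5: 10 ≤ 5 is false
  parcel in flood zone: no → false
  structure height ≥ 29 ft: 148 ≥ 29 is true
  structure height ≥ 47 ft: 148 ≥ 47 is true
  front setback ≤ 26 ft: 5 ≤ 26 is true
  lot area ≥ 14930 sq ft: 30078 ≥ 14930 is true
  variance granted: yes → true
  fees paid in full: no → false
  plans stamped by licensed engineer: no → false
  lot coverage ≥ 29%: 26 ≥ 29 is false
  zoning ∈ {AG, C1, R1, R2}: R2 is in the set → true
Combine:
[1.1.1] true AND true = true
[1.1.2] false OR false = false
[1.1.3] true OR true = true
[1.1] true AND false AND true = false
[1] NOT false = true
[2.1.1.1.2] true AND true = true
[2.1.1.1] true → true = true
[2.1.1] NOT true = false
[2.1] NOT false = true
[2.2.3] false OR true = true
[2.2] false OR false OR true = true
[2] true AND true = true
[root] true AND true = true
Overall: true → issued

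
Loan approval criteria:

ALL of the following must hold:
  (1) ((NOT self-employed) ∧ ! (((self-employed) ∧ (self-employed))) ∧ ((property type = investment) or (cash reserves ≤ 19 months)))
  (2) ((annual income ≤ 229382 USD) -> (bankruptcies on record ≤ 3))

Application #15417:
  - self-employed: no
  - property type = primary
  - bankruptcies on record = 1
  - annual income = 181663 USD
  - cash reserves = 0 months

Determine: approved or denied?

Atomic conditions:
  NOT self-employed: no → true
  self-employed: no → false
  property type = investment: primary == investment is false
  cash reserves ≤ 19 months: 0 ≤ 19 is true
  annual income ≤ 229382 USD: 181663 ≤ 229382 is true
  bankruptcies on record ≤ 3: 1 ≤ 3 is true
Combine:
[1.2.1] false AND false = false
[1.2] NOT false = true
[1.3] false OR true = true
[1] true AND true AND true = true
[2] true → true = true
[root] true AND true = true
Overall: true → approved

Approved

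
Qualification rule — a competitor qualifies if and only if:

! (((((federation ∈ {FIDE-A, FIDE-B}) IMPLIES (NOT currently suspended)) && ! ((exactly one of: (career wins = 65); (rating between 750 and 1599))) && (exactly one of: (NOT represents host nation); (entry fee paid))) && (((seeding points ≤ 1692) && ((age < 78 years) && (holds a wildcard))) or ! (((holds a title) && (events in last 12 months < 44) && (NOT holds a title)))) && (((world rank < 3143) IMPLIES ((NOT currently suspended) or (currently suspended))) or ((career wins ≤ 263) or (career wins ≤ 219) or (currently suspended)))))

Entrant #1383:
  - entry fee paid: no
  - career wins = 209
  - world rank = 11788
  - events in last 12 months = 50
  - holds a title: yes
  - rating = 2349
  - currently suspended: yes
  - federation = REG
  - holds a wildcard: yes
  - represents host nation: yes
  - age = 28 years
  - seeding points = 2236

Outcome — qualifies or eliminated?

Atomic conditions:
  federation ∈ {FIDE-A, FIDE-B}: REG is not in the set → false
  NOT currently suspended: yes → false
  career wins = 65: 209 == 65 is false
  rating between 750 and 1599: 2349 in [750, 1599] is false
  NOT represents host nation: yes → false
  entry fee paid: no → false
  seeding points ≤ 1692: 2236 ≤ 1692 is false
  age < 78 years: 28 < 78 is true
  holds a wildcard: yes → true
  holds a title: yes → true
  events in last 12 months < 44: 50 < 44 is false
  NOT holds a title: yes → false
  world rank < 3143: 11788 < 3143 is false
  currently suspended: yes → true
  career wins ≤ 263: 209 ≤ 263 is true
  career wins ≤ 219: 209 ≤ 219 is true
Combine:
[1.1.1] false → false (antecedent false ⇒ implication holds) = true
[1.1.2.1] exactly-one(false, false) = false
[1.1.2] NOT false = true
[1.1.3] exactly-one(false, false) = false
[1.1] true AND true AND false = false
[1.2.1.2] true AND true = true
[1.2.1] false AND true = false
[1.2.2.1] true AND false AND false = false
[1.2.2] NOT false = true
[1.2] false OR true = true
[1.3.1.2] false OR true = true
[1.3.1] false → true (antecedent false ⇒ implication holds) = true
[1.3.2] true OR true OR true = true
[1.3] true OR true = true
[1] false AND true AND true = false
[root] NOT false = true
Overall: true → qualifies

Qualifies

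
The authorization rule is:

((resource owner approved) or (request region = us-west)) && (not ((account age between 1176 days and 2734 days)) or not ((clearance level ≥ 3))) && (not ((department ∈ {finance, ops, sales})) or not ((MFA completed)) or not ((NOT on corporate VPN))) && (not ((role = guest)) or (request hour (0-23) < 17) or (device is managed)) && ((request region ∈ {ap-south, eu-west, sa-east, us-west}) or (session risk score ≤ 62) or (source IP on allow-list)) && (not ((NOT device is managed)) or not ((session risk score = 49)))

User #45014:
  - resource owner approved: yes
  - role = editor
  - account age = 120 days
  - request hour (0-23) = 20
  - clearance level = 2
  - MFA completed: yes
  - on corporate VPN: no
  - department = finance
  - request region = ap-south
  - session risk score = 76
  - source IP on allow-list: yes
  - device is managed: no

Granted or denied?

Atomic conditions:
  resource owner approved: yes → true
  request region = us-west: ap-south == us-west is false
  account age between 1176 days and 2734 days: 120 in [1176, 2734] is false
  clearance level ≥ 3: 2 ≥ 3 is false
  department ∈ {finance, ops, sales}: finance is in the set → true
  MFA completed: yes → true
  NOT on corporate VPN: no → true
  role = guest: editor == guest is false
  request hour (0-23) < 17: 20 < 17 is false
  device is managed: no → false
  request region ∈ {ap-south, eu-west, sa-east, us-west}: ap-south is in the set → true
  session risk score ≤ 62: 76 ≤ 62 is false
  source IP on allow-list: yes → true
  NOT device is managed: no → true
  session risk score = 49: 76 == 49 is false
Combine:
[1] true OR false = true
[2.1] NOT false = true
[2.2] NOT false = true
[2] true OR true = true
[3.1] NOT true = false
[3.2] NOT true = false
[3.3] NOT true = false
[3] false OR false OR false = false
[4.1] NOT false = true
[4] true OR false OR false = true
[5] true OR false OR true = true
[6.1] NOT true = false
[6.2] NOT false = true
[6] false OR true = true
[root] true AND true AND false AND true AND true AND true = false
Overall: false → denied

Denied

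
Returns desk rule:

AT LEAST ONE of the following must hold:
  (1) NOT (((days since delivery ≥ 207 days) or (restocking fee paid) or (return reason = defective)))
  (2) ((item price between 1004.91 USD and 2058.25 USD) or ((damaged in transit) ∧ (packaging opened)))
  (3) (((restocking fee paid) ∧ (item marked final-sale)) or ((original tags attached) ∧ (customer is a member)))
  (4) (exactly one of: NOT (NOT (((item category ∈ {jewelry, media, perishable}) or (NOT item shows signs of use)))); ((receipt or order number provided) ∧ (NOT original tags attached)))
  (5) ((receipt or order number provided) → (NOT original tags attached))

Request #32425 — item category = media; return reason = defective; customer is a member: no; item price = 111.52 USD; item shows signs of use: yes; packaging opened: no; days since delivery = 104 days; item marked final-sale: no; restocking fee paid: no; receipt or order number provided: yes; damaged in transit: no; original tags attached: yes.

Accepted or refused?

Atomic conditions:
  days since delivery ≥ 207 days: 104 ≥ 207 is false
  restocking fee paid: no → false
  return reason = defective: defective == defective is true
  item price between 1004.91 USD and 2058.25 USD: 111.52 in [1004.91, 2058.25] is false
  damaged in transit: no → false
  packaging opened: no → false
  item marked final-sale: no → false
  original tags attached: yes → true
  customer is a member: no → false
  item category ∈ {jewelry, media, perishable}: media is in the set → true
  NOT item shows signs of use: yes → false
  receipt or order number provided: yes → true
  NOT original tags attached: yes → false
Combine:
[1.1] false OR false OR true = true
[1] NOT true = false
[2.2] false AND false = false
[2] false OR false = false
[3.1] false AND false = false
[3.2] true AND false = false
[3] false OR false = false
[4.1.1.1] true OR false = true
[4.1.1] NOT true = false
[4.1] NOT false = true
[4.2] true AND false = false
[4] exactly-one(true, false) = true
[5] true → false = false
[root] false OR false OR false OR true OR false = true
Overall: true → accepted

Accepted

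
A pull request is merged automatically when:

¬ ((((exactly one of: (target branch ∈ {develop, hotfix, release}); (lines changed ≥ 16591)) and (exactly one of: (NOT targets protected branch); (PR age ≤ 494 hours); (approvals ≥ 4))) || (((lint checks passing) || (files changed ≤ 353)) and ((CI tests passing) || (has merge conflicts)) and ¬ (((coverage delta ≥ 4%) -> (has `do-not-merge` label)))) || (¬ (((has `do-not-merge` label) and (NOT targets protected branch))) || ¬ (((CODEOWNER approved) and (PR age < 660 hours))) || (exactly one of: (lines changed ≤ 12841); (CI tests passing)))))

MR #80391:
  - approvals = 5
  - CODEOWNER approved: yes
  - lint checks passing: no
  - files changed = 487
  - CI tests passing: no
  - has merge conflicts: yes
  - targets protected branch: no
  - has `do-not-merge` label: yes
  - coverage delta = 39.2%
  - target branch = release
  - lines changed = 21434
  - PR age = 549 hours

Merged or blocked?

Merged

Atomic conditions:
  target branch ∈ {develop, hotfix, release}: release is in the set → true
  lines changed ≥ 16591: 21434 ≥ 16591 is true
  NOT targets protected branch: no → true
  PR age ≤ 494 hours: 549 ≤ 494 is false
  approvals ≥ 4: 5 ≥ 4 is true
  lint checks passing: no → false
  files changed ≤ 353: 487 ≤ 353 is false
  CI tests passing: no → false
  has merge conflicts: yes → true
  coverage delta ≥ 4%: 39.2 ≥ 4 is true
  has `do-not-merge` label: yes → true
  CODEOWNER approved: yes → true
  PR age < 660 hours: 549 < 660 is true
  lines changed ≤ 12841: 21434 ≤ 12841 is false
Combine:
[1.1.1] exactly-one(true, true) = false
[1.1.2] exactly-one(true, false, true) = false
[1.1] false AND false = false
[1.2.1] false OR false = false
[1.2.2] false OR true = true
[1.2.3.1] true → true = true
[1.2.3] NOT true = false
[1.2] false AND true AND false = false
[1.3.1.1] true AND true = true
[1.3.1] NOT true = false
[1.3.2.1] true AND true = true
[1.3.2] NOT true = false
[1.3.3] exactly-one(false, false) = false
[1.3] false OR false OR false = false
[1] false OR false OR false = false
[root] NOT false = true
Overall: true → merged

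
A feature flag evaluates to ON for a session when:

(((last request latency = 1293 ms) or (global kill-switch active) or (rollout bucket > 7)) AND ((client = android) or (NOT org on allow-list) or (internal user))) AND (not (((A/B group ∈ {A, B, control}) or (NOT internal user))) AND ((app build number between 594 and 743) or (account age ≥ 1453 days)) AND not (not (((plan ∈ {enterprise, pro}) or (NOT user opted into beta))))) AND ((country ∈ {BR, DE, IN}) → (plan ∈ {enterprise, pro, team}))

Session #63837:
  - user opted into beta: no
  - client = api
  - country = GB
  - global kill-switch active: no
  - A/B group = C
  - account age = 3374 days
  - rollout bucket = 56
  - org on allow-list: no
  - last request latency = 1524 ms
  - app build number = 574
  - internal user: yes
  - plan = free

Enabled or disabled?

Enabled

Atomic conditions:
  last request latency = 1293 ms: 1524 == 1293 is false
  global kill-switch active: no → false
  rollout bucket > 7: 56 > 7 is true
  client = android: api == android is false
  NOT org on allow-list: no → true
  internal user: yes → true
  A/B group ∈ {A, B, control}: C is not in the set → false
  NOT internal user: yes → false
  app build number between 594 and 743: 574 in [594, 743] is false
  account age ≥ 1453 days: 3374 ≥ 1453 is true
  plan ∈ {enterprise, pro}: free is not in the set → false
  NOT user opted into beta: no → true
  country ∈ {BR, DE, IN}: GB is not in the set → false
  plan ∈ {enterprise, pro, team}: free is not in the set → false
Combine:
[1.1] false OR false OR true = true
[1.2] false OR true OR true = true
[1] true AND true = true
[2.1.1] false OR false = false
[2.1] NOT false = true
[2.2] false OR true = true
[2.3.1.1] false OR true = true
[2.3.1] NOT true = false
[2.3] NOT false = true
[2] true AND true AND true = true
[3] false → false (antecedent false ⇒ implication holds) = true
[root] true AND true AND true = true
Overall: true → enabled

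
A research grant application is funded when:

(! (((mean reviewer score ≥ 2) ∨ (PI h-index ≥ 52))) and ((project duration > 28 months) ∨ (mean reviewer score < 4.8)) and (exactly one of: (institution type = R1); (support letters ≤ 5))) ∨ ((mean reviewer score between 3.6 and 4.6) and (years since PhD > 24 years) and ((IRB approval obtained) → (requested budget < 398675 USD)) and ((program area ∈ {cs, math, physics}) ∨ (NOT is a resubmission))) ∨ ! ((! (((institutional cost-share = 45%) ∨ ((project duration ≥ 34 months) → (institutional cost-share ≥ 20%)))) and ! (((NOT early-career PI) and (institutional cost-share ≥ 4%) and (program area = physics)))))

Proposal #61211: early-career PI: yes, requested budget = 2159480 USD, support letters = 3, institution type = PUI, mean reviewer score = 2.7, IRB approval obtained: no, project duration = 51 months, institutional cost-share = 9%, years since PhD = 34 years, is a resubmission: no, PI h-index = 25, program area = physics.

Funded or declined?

Atomic conditions:
  mean reviewer score ≥ 2: 2.7 ≥ 2 is true
  PI h-index ≥ 52: 25 ≥ 52 is false
  project duration > 28 months: 51 > 28 is true
  mean reviewer score < 4.8: 2.7 < 4.8 is true
  institution type = R1: PUI == R1 is false
  support letters ≤ 5: 3 ≤ 5 is true
  mean reviewer score between 3.6 and 4.6: 2.7 in [3.6, 4.6] is false
  years since PhD > 24 years: 34 > 24 is true
  IRB approval obtained: no → false
  requested budget < 398675 USD: 2159480 < 398675 is false
  program area ∈ {cs, math, physics}: physics is in the set → true
  NOT is a resubmission: no → true
  institutional cost-share = 45%: 9 == 45 is false
  project duration ≥ 34 months: 51 ≥ 34 is true
  institutional cost-share ≥ 20%: 9 ≥ 20 is false
  NOT early-career PI: yes → false
  institutional cost-share ≥ 4%: 9 ≥ 4 is true
  program area = physics: physics == physics is true
Combine:
[1.1.1] true OR false = true
[1.1] NOT true = false
[1.2] true OR true = true
[1.3] exactly-one(false, true) = true
[1] false AND true AND true = false
[2.3] false → false (antecedent false ⇒ implication holds) = true
[2.4] true OR true = true
[2] false AND true AND true AND true = false
[3.1.1.1.2] true → false = false
[3.1.1.1] false OR false = false
[3.1.1] NOT false = true
[3.1.2.1] false AND true AND true = false
[3.1.2] NOT false = true
[3.1] true AND true = true
[3] NOT true = false
[root] false OR false OR false = false
Overall: false → declined

Declined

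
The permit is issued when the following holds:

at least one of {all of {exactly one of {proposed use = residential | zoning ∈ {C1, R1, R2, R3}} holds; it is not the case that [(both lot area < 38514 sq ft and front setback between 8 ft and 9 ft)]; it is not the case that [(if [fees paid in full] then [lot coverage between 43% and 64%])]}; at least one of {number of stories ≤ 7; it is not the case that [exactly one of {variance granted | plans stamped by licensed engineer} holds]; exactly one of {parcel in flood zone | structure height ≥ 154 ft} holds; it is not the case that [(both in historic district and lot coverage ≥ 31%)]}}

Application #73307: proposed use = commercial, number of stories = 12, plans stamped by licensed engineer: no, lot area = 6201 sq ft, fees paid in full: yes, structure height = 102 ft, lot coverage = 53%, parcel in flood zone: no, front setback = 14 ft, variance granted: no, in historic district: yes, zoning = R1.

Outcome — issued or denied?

Atomic conditions:
  proposed use = residential: commercial == residential is false
  zoning ∈ {C1, R1, R2, R3}: R1 is in the set → true
  lot area < 38514 sq ft: 6201 < 38514 is true
  front setback between 8 ft and 9 ft: 14 in [8, 9] is false
  fees paid in full: yes → true
  lot coverage between 43% and 64%: 53 in [43, 64] is true
  number of stories ≤ 7: 12 ≤ 7 is false
  variance granted: no → false
  plans stamped by licensed engineer: no → false
  parcel in flood zone: no → false
  structure height ≥ 154 ft: 102 ≥ 154 is false
  in historic district: yes → true
  lot coverage ≥ 31%: 53 ≥ 31 is true
Combine:
[1.1] exactly-one(false, true) = true
[1.2.1] true AND false = false
[1.2] NOT false = true
[1.3.1] true → true = true
[1.3] NOT true = false
[1] true AND true AND false = false
[2.2.1] exactly-one(false, false) = false
[2.2] NOT false = true
[2.3] exactly-one(false, false) = false
[2.4.1] true AND true = true
[2.4] NOT true = false
[2] false OR true OR false OR false = true
[root] false OR true = true
Overall: true → issued

Issued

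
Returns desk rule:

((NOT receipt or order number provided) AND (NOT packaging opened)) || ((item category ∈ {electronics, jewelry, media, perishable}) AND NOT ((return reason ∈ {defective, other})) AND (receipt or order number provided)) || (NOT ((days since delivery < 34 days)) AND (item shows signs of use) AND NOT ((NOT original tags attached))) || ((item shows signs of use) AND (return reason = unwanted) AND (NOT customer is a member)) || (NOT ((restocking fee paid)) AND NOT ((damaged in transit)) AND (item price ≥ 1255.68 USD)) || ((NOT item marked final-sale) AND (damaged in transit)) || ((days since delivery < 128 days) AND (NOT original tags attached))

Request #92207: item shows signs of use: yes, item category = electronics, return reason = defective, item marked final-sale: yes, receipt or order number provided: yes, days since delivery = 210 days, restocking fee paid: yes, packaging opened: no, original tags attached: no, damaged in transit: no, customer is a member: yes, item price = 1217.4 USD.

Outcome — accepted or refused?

Atomic conditions:
  NOT receipt or order number provided: yes → false
  NOT packaging opened: no → true
  item category ∈ {electronics, jewelry, media, perishable}: electronics is in the set → true
  return reason ∈ {defective, other}: defective is in the set → true
  receipt or order number provided: yes → true
  days since delivery < 34 days: 210 < 34 is false
  item shows signs of use: yes → true
  NOT original tags attached: no → true
  return reason = unwanted: defective == unwanted is false
  NOT customer is a member: yes → false
  restocking fee paid: yes → true
  damaged in transit: no → false
  item price ≥ 1255.68 USD: 1217.4 ≥ 1255.68 is false
  NOT item marked final-sale: yes → false
  days since delivery < 128 days: 210 < 128 is false
Combine:
[1] false AND true = false
[2.2] NOT true = false
[2] true AND false AND true = false
[3.1] NOT false = true
[3.3] NOT true = false
[3] true AND true AND false = false
[4] true AND false AND false = false
[5.1] NOT true = false
[5.2] NOT false = true
[5] false AND true AND false = false
[6] false AND false = false
[7] false AND true = false
[root] false OR false OR false OR false OR false OR false OR false = false
Overall: false → refused

Refused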